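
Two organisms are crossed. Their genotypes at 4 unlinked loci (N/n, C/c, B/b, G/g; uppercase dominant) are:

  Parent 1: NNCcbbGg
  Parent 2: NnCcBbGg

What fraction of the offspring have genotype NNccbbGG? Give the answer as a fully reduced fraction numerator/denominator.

P(NNccbbGG) = 1/64

NNCcbbGg gametes: NCbG×4, NCbg×4, NcbG×4, Ncbg×4
NnCcBbGg gametes: NCBG×1, NCBg×1, NCbG×1, NCbg×1, NcBG×1, NcBg×1, NcbG×1, Ncbg×1, nCBG×1, nCBg×1, nCbG×1, nCbg×1, ncBG×1, ncBg×1, ncbG×1, ncbg×1
NNCcbbGg×NnCcBbGg grid (16·16=256): NNCCBbGG=4 NNCCBbGg=8 NNCCBbgg=4 NNCCbbGG=4 NNCCbbGg=8 NNCCbbgg=4 NNCcBbGG=8 NNCcBbGg=16 NNCcBbgg=8 NNCcbbGG=8 NNCcbbGg=16 NNCcbbgg=8 NNccBbGG=4 NNccBbGg=8 NNccBbgg=4 NNccbbGG=4 NNccbbGg=8 NNccbbgg=4 NnCCBbGG=4 NnCCBbGg=8 NnCCBbgg=4 NnCCbbGG=4 NnCCbbGg=8 NnCCbbgg=4 NnCcBbGG=8 NnCcBbGg=16 NnCcBbgg=8 NnCcbbGG=8 NnCcbbGg=16 NnCcbbgg=8 NnccBbGG=4 NnccBbGg=8 NnccBbgg=4 NnccbbGG=4 NnccbbGg=8 Nnccbbgg=4
NNccbbGG hits 4/256; gcd=4; 4÷4/256÷4 = 1/64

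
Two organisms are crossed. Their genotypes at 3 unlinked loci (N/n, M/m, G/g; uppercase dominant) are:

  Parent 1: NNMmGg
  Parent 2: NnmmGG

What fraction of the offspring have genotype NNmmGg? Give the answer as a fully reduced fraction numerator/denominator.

NNMmGg gametes: NMG×2, NMg×2, NmG×2, Nmg×2
NnmmGG gametes: NmG×4, nmG×4
NNMmGg×NnmmGG grid (8·8=64): NNMmGG=8 NNMmGg=8 NNmmGG=8 NNmmGg=8 NnMmGG=8 NnMmGg=8 NnmmGG=8 NnmmGg=8
NNmmGg hits 8/64; gcd=8; 8÷8/64÷8 = 1/8

P(NNmmGg) = 1/8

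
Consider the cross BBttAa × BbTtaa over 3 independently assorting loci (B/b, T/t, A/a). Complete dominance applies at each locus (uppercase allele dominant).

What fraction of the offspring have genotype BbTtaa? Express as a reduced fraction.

BBttAa gametes: BtA×4, Bta×4
BbTtaa gametes: BTa×2, Bta×2, bTa×2, bta×2
BBttAa×BbTtaa grid (8·8=64): BBTtAa=8 BBTtaa=8 BBttAa=8 BBttaa=8 BbTtAa=8 BbTtaa=8 BbttAa=8 Bbttaa=8
BbTtaa hits 8/64; gcd=8; 8÷8/64÷8 = 1/8

P(BbTtaa) = 1/8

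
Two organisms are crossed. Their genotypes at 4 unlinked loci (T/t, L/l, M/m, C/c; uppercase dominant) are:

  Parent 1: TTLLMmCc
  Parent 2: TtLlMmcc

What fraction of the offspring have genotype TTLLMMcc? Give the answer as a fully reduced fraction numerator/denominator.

TTLLMmCc gametes: TLMC×4, TLMc×4, TLmC×4, TLmc×4
TtLlMmcc gametes: TLMc×2, TLmc×2, TlMc×2, Tlmc×2, tLMc×2, tLmc×2, tlMc×2, tlmc×2
TTLLMmCc×TtLlMmcc grid (16·16=256): TTLLMMCc=8 TTLLMMcc=8 TTLLMmCc=16 TTLLMmcc=16 TTLLmmCc=8 TTLLmmcc=8 TTLlMMCc=8 TTLlMMcc=8 TTLlMmCc=16 TTLlMmcc=16 TTLlmmCc=8 TTLlmmcc=8 TtLLMMCc=8 TtLLMMcc=8 TtLLMmCc=16 TtLLMmcc=16 TtLLmmCc=8 TtLLmmcc=8 TtLlMMCc=8 TtLlMMcc=8 TtLlMmCc=16 TtLlMmcc=16 TtLlmmCc=8 TtLlmmcc=8
TTLLMMcc hits 8/256; gcd=8; 8÷8/256÷8 = 1/32

P(TTLLMMcc) = 1/32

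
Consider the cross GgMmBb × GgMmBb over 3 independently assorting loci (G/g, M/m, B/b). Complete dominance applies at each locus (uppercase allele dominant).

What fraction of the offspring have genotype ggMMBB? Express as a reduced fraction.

P(ggMMBB) = 1/64

GgMmBb gametes: GMB×1, GMb×1, GmB×1, Gmb×1, gMB×1, gMb×1, gmB×1, gmb×1
GgMmBb gametes: GMB×1, GMb×1, GmB×1, Gmb×1, gMB×1, gMb×1, gmB×1, gmb×1
GgMmBb×GgMmBb grid (8·8=64): GGMMBB=1 GGMMBb=2 GGMMbb=1 GGMmBB=2 GGMmBb=4 GGMmbb=2 GGmmBB=1 GGmmBb=2 GGmmbb=1 GgMMBB=2 GgMMBb=4 GgMMbb=2 GgMmBB=4 GgMmBb=8 GgMmbb=4 GgmmBB=2 GgmmBb=4 Ggmmbb=2 ggMMBB=1 ggMMBb=2 ggMMbb=1 ggMmBB=2 ggMmBb=4 ggMmbb=2 ggmmBB=1 ggmmBb=2 ggmmbb=1
ggMMBB hits 1/64; gcd=1; 1÷1/64÷1 = 1/64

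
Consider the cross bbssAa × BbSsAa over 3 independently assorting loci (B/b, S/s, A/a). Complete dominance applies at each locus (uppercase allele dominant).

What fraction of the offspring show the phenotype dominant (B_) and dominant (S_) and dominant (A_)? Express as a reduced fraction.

P(B_ S_ A_) = 3/16

bbssAa gametes: bsA×4, bsa×4
BbSsAa gametes: BSA×1, BSa×1, BsA×1, Bsa×1, bSA×1, bSa×1, bsA×1, bsa×1
bbssAa×BbSsAa grid (8·8=64): BbSsAA=4 BbSsAa=8 BbSsaa=4 BbssAA=4 BbssAa=8 Bbssaa=4 bbSsAA=4 bbSsAa=8 bbSsaa=4 bbssAA=4 bbssAa=8 bbssaa=4
B_ S_ A_ hits 12/64; gcd=4; 12÷4/64÷4 = 3/16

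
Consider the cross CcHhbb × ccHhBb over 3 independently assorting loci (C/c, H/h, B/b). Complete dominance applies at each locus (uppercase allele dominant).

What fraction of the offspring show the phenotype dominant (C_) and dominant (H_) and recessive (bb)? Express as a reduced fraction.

P(C_ H_ bb) = 3/16

CcHhbb gametes: CHb×2, Chb×2, cHb×2, chb×2
ccHhBb gametes: cHB×2, cHb×2, chB×2, chb×2
CcHhbb×ccHhBb grid (8·8=64): CcHHBb=4 CcHHbb=4 CcHhBb=8 CcHhbb=8 CchhBb=4 Cchhbb=4 ccHHBb=4 ccHHbb=4 ccHhBb=8 ccHhbb=8 cchhBb=4 cchhbb=4
C_ H_ bb hits 12/64; gcd=4; 12÷4/64÷4 = 3/16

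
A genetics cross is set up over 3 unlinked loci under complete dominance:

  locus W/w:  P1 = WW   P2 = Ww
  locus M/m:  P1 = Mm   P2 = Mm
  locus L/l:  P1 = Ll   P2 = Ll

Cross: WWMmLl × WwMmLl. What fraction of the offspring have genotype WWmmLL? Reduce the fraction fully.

P(WWmmLL) = 1/32

WWMmLl gametes: WML×2, WMl×2, WmL×2, Wml×2
WwMmLl gametes: WML×1, WMl×1, WmL×1, Wml×1, wML×1, wMl×1, wmL×1, wml×1
WWMmLl×WwMmLl grid (8·8=64): WWMMLL=2 WWMMLl=4 WWMMll=2 WWMmLL=4 WWMmLl=8 WWMmll=4 WWmmLL=2 WWmmLl=4 WWmmll=2 WwMMLL=2 WwMMLl=4 WwMMll=2 WwMmLL=4 WwMmLl=8 WwMmll=4 WwmmLL=2 WwmmLl=4 Wwmmll=2
WWmmLL hits 2/64; gcd=2; 2÷2/64÷2 = 1/32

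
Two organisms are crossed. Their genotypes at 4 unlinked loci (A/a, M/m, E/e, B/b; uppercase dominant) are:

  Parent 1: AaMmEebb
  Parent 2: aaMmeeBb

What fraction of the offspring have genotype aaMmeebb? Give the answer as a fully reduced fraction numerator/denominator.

P(aaMmeebb) = 1/16

AaMmEebb gametes: AMEb×2, AMeb×2, AmEb×2, Ameb×2, aMEb×2, aMeb×2, amEb×2, ameb×2
aaMmeeBb gametes: aMeB×4, aMeb×4, ameB×4, ameb×4
AaMmEebb×aaMmeeBb grid (16·16=256): AaMMEeBb=8 AaMMEebb=8 AaMMeeBb=8 AaMMeebb=8 AaMmEeBb=16 AaMmEebb=16 AaMmeeBb=16 AaMmeebb=16 AammEeBb=8 AammEebb=8 AammeeBb=8 Aammeebb=8 aaMMEeBb=8 aaMMEebb=8 aaMMeeBb=8 aaMMeebb=8 aaMmEeBb=16 aaMmEebb=16 aaMmeeBb=16 aaMmeebb=16 aammEeBb=8 aammEebb=8 aammeeBb=8 aammeebb=8
aaMmeebb hits 16/256; gcd=16; 16÷16/256÷16 = 1/16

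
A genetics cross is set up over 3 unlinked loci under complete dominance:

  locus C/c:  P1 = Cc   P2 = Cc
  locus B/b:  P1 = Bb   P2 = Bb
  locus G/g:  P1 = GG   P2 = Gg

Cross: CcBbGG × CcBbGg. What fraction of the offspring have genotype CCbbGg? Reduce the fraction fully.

P(CCbbGg) = 1/32

CcBbGG gametes: CBG×2, CbG×2, cBG×2, cbG×2
CcBbGg gametes: CBG×1, CBg×1, CbG×1, Cbg×1, cBG×1, cBg×1, cbG×1, cbg×1
CcBbGG×CcBbGg grid (8·8=64): CCBBGG=2 CCBBGg=2 CCBbGG=4 CCBbGg=4 CCbbGG=2 CCbbGg=2 CcBBGG=4 CcBBGg=4 CcBbGG=8 CcBbGg=8 CcbbGG=4 CcbbGg=4 ccBBGG=2 ccBBGg=2 ccBbGG=4 ccBbGg=4 ccbbGG=2 ccbbGg=2
CCbbGg hits 2/64; gcd=2; 2÷2/64÷2 = 1/32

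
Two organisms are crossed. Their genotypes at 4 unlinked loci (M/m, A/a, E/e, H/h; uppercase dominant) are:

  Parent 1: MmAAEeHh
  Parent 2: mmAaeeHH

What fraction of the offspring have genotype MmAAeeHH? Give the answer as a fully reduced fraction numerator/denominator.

P(MmAAeeHH) = 1/16

MmAAEeHh gametes: MAEH×2, MAEh×2, MAeH×2, MAeh×2, mAEH×2, mAEh×2, mAeH×2, mAeh×2
mmAaeeHH gametes: mAeH×8, maeH×8
MmAAEeHh×mmAaeeHH grid (16·16=256): MmAAEeHH=16 MmAAEeHh=16 MmAAeeHH=16 MmAAeeHh=16 MmAaEeHH=16 MmAaEeHh=16 MmAaeeHH=16 MmAaeeHh=16 mmAAEeHH=16 mmAAEeHh=16 mmAAeeHH=16 mmAAeeHh=16 mmAaEeHH=16 mmAaEeHh=16 mmAaeeHH=16 mmAaeeHh=16
MmAAeeHH hits 16/256; gcd=16; 16÷16/256÷16 = 1/16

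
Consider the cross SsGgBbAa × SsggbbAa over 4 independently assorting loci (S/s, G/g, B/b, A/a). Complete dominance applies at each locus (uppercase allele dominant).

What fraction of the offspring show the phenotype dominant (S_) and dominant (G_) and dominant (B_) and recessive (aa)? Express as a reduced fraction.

SsGgBbAa gametes: SGBA×1, SGBa×1, SGbA×1, SGba×1, SgBA×1, SgBa×1, SgbA×1, Sgba×1, sGBA×1, sGBa×1, sGbA×1, sGba×1, sgBA×1, sgBa×1, sgbA×1, sgba×1
SsggbbAa gametes: SgbA×4, Sgba×4, sgbA×4, sgba×4
SsGgBbAa×SsggbbAa grid (16·16=256): SSGgBbAA=4 SSGgBbAa=8 SSGgBbaa=4 SSGgbbAA=4 SSGgbbAa=8 SSGgbbaa=4 SSggBbAA=4 SSggBbAa=8 SSggBbaa=4 SSggbbAA=4 SSggbbAa=8 SSggbbaa=4 SsGgBbAA=8 SsGgBbAa=16 SsGgBbaa=8 SsGgbbAA=8 SsGgbbAa=16 SsGgbbaa=8 SsggBbAA=8 SsggBbAa=16 SsggBbaa=8 SsggbbAA=8 SsggbbAa=16 Ssggbbaa=8 ssGgBbAA=4 ssGgBbAa=8 ssGgBbaa=4 ssGgbbAA=4 ssGgbbAa=8 ssGgbbaa=4 ssggBbAA=4 ssggBbAa=8 ssggBbaa=4 ssggbbAA=4 ssggbbAa=8 ssggbbaa=4
S_ G_ B_ aa hits 12/256; gcd=4; 12÷4/256÷4 = 3/64

P(S_ G_ B_ aa) = 3/64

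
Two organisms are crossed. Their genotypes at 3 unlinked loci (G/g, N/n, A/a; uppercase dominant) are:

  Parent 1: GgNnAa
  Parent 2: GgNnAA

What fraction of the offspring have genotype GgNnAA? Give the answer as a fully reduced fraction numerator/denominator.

GgNnAa gametes: GNA×1, GNa×1, GnA×1, Gna×1, gNA×1, gNa×1, gnA×1, gna×1
GgNnAA gametes: GNA×2, GnA×2, gNA×2, gnA×2
GgNnAa×GgNnAA grid (8·8=64): GGNNAA=2 GGNNAa=2 GGNnAA=4 GGNnAa=4 GGnnAA=2 GGnnAa=2 GgNNAA=4 GgNNAa=4 GgNnAA=8 GgNnAa=8 GgnnAA=4 GgnnAa=4 ggNNAA=2 ggNNAa=2 ggNnAA=4 ggNnAa=4 ggnnAA=2 ggnnAa=2
GgNnAA hits 8/64; gcd=8; 8÷8/64÷8 = 1/8

P(GgNnAA) = 1/8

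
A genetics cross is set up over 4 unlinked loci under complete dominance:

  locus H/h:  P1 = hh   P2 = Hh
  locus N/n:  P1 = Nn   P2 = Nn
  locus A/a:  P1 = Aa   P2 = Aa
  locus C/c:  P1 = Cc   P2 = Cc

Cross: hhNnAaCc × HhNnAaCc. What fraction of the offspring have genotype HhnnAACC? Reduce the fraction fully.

P(HhnnAACC) = 1/128

hhNnAaCc gametes: hNAC×2, hNAc×2, hNaC×2, hNac×2, hnAC×2, hnAc×2, hnaC×2, hnac×2
HhNnAaCc gametes: HNAC×1, HNAc×1, HNaC×1, HNac×1, HnAC×1, HnAc×1, HnaC×1, Hnac×1, hNAC×1, hNAc×1, hNaC×1, hNac×1, hnAC×1, hnAc×1, hnaC×1, hnac×1
hhNnAaCc×HhNnAaCc grid (16·16=256): HhNNAACC=2 HhNNAACc=4 HhNNAAcc=2 HhNNAaCC=4 HhNNAaCc=8 HhNNAacc=4 HhNNaaCC=2 HhNNaaCc=4 HhNNaacc=2 HhNnAACC=4 HhNnAACc=8 HhNnAAcc=4 HhNnAaCC=8 HhNnAaCc=16 HhNnAacc=8 HhNnaaCC=4 HhNnaaCc=8 HhNnaacc=4 HhnnAACC=2 HhnnAACc=4 HhnnAAcc=2 HhnnAaCC=4 HhnnAaCc=8 HhnnAacc=4 HhnnaaCC=2 HhnnaaCc=4 Hhnnaacc=2 hhNNAACC=2 hhNNAACc=4 hhNNAAcc=2 hhNNAaCC=4 hhNNAaCc=8 hhNNAacc=4 hhNNaaCC=2 hhNNaaCc=4 hhNNaacc=2 hhNnAACC=4 hhNnAACc=8 hhNnAAcc=4 hhNnAaCC=8 hhNnAaCc=16 hhNnAacc=8 hhNnaaCC=4 hhNnaaCc=8 hhNnaacc=4 hhnnAACC=2 hhnnAACc=4 hhnnAAcc=2 hhnnAaCC=4 hhnnAaCc=8 hhnnAacc=4 hhnnaaCC=2 hhnnaaCc=4 hhnnaacc=2
HhnnAACC hits 2/256; gcd=2; 2÷2/256÷2 = 1/128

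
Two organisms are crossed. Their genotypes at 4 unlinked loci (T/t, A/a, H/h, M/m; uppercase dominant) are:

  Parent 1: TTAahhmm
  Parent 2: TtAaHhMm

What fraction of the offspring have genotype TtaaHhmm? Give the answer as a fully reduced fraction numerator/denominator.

P(TtaaHhmm) = 1/32

TTAahhmm gametes: TAhm×8, Tahm×8
TtAaHhMm gametes: TAHM×1, TAHm×1, TAhM×1, TAhm×1, TaHM×1, TaHm×1, TahM×1, Tahm×1, tAHM×1, tAHm×1, tAhM×1, tAhm×1, taHM×1, taHm×1, tahM×1, tahm×1
TTAahhmm×TtAaHhMm grid (16·16=256): TTAAHhMm=8 TTAAHhmm=8 TTAAhhMm=8 TTAAhhmm=8 TTAaHhMm=16 TTAaHhmm=16 TTAahhMm=16 TTAahhmm=16 TTaaHhMm=8 TTaaHhmm=8 TTaahhMm=8 TTaahhmm=8 TtAAHhMm=8 TtAAHhmm=8 TtAAhhMm=8 TtAAhhmm=8 TtAaHhMm=16 TtAaHhmm=16 TtAahhMm=16 TtAahhmm=16 TtaaHhMm=8 TtaaHhmm=8 TtaahhMm=8 Ttaahhmm=8
TtaaHhmm hits 8/256; gcd=8; 8÷8/256÷8 = 1/32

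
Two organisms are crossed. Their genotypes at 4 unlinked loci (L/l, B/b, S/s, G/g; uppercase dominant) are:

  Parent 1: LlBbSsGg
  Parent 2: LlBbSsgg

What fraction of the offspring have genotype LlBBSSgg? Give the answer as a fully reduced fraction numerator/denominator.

LlBbSsGg gametes: LBSG×1, LBSg×1, LBsG×1, LBsg×1, LbSG×1, LbSg×1, LbsG×1, Lbsg×1, lBSG×1, lBSg×1, lBsG×1, lBsg×1, lbSG×1, lbSg×1, lbsG×1, lbsg×1
LlBbSsgg gametes: LBSg×2, LBsg×2, LbSg×2, Lbsg×2, lBSg×2, lBsg×2, lbSg×2, lbsg×2
LlBbSsGg×LlBbSsgg grid (16·16=256): LLBBSSGg=2 LLBBSSgg=2 LLBBSsGg=4 LLBBSsgg=4 LLBBssGg=2 LLBBssgg=2 LLBbSSGg=4 LLBbSSgg=4 LLBbSsGg=8 LLBbSsgg=8 LLBbssGg=4 LLBbssgg=4 LLbbSSGg=2 LLbbSSgg=2 LLbbSsGg=4 LLbbSsgg=4 LLbbssGg=2 LLbbssgg=2 LlBBSSGg=4 LlBBSSgg=4 LlBBSsGg=8 LlBBSsgg=8 LlBBssGg=4 LlBBssgg=4 LlBbSSGg=8 LlBbSSgg=8 LlBbSsGg=16 LlBbSsgg=16 LlBbssGg=8 LlBbssgg=8 LlbbSSGg=4 LlbbSSgg=4 LlbbSsGg=8 LlbbSsgg=8 LlbbssGg=4 Llbbssgg=4 llBBSSGg=2 llBBSSgg=2 llBBSsGg=4 llBBSsgg=4 llBBssGg=2 llBBssgg=2 llBbSSGg=4 llBbSSgg=4 llBbSsGg=8 llBbSsgg=8 llBbssGg=4 llBbssgg=4 llbbSSGg=2 llbbSSgg=2 llbbSsGg=4 llbbSsgg=4 llbbssGg=2 llbbssgg=2
LlBBSSgg hits 4/256; gcd=4; 4÷4/256÷4 = 1/64

P(LlBBSSgg) = 1/64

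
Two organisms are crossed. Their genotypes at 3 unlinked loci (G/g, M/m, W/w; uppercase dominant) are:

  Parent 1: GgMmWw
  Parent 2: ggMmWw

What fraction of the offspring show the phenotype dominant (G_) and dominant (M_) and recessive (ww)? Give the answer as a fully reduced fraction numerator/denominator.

GgMmWw gametes: GMW×1, GMw×1, GmW×1, Gmw×1, gMW×1, gMw×1, gmW×1, gmw×1
ggMmWw gametes: gMW×2, gMw×2, gmW×2, gmw×2
GgMmWw×ggMmWw grid (8·8=64): GgMMWW=2 GgMMWw=4 GgMMww=2 GgMmWW=4 GgMmWw=8 GgMmww=4 GgmmWW=2 GgmmWw=4 Ggmmww=2 ggMMWW=2 ggMMWw=4 ggMMww=2 ggMmWW=4 ggMmWw=8 ggMmww=4 ggmmWW=2 ggmmWw=4 ggmmww=2
G_ M_ ww hits 6/64; gcd=2; 6÷2/64÷2 = 3/32

P(G_ M_ ww) = 3/32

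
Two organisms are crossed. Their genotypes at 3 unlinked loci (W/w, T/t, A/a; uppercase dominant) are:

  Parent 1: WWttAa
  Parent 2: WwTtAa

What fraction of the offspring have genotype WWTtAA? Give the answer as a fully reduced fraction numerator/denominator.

P(WWTtAA) = 1/16

WWttAa gametes: WtA×4, Wta×4
WwTtAa gametes: WTA×1, WTa×1, WtA×1, Wta×1, wTA×1, wTa×1, wtA×1, wta×1
WWttAa×WwTtAa grid (8·8=64): WWTtAA=4 WWTtAa=8 WWTtaa=4 WWttAA=4 WWttAa=8 WWttaa=4 WwTtAA=4 WwTtAa=8 WwTtaa=4 WwttAA=4 WwttAa=8 Wwttaa=4
WWTtAA hits 4/64; gcd=4; 4÷4/64÷4 = 1/16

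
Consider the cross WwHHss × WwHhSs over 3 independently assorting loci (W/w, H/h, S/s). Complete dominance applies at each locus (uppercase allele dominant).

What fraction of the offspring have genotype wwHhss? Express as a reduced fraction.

WwHHss gametes: WHs×4, wHs×4
WwHhSs gametes: WHS×1, WHs×1, WhS×1, Whs×1, wHS×1, wHs×1, whS×1, whs×1
WwHHss×WwHhSs grid (8·8=64): WWHHSs=4 WWHHss=4 WWHhSs=4 WWHhss=4 WwHHSs=8 WwHHss=8 WwHhSs=8 WwHhss=8 wwHHSs=4 wwHHss=4 wwHhSs=4 wwHhss=4
wwHhss hits 4/64; gcd=4; 4÷4/64÷4 = 1/16

P(wwHhss) = 1/16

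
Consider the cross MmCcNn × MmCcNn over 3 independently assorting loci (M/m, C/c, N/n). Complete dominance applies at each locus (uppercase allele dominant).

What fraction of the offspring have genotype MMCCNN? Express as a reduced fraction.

MmCcNn gametes: MCN×1, MCn×1, McN×1, Mcn×1, mCN×1, mCn×1, mcN×1, mcn×1
MmCcNn gametes: MCN×1, MCn×1, McN×1, Mcn×1, mCN×1, mCn×1, mcN×1, mcn×1
MmCcNn×MmCcNn grid (8·8=64): MMCCNN=1 MMCCNn=2 MMCCnn=1 MMCcNN=2 MMCcNn=4 MMCcnn=2 MMccNN=1 MMccNn=2 MMccnn=1 MmCCNN=2 MmCCNn=4 MmCCnn=2 MmCcNN=4 MmCcNn=8 MmCcnn=4 MmccNN=2 MmccNn=4 Mmccnn=2 mmCCNN=1 mmCCNn=2 mmCCnn=1 mmCcNN=2 mmCcNn=4 mmCcnn=2 mmccNN=1 mmccNn=2 mmccnn=1
MMCCNN hits 1/64; gcd=1; 1÷1/64÷1 = 1/64

P(MMCCNN) = 1/64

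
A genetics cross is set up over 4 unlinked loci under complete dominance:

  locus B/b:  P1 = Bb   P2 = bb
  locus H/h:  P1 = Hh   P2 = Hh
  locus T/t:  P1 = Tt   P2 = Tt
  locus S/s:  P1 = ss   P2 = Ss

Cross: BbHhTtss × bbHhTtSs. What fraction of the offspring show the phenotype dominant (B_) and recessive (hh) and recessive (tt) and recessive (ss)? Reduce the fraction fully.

P(B_ hh tt ss) = 1/64

BbHhTtss gametes: BHTs×2, BHts×2, BhTs×2, Bhts×2, bHTs×2, bHts×2, bhTs×2, bhts×2
bbHhTtSs gametes: bHTS×2, bHTs×2, bHtS×2, bHts×2, bhTS×2, bhTs×2, bhtS×2, bhts×2
BbHhTtss×bbHhTtSs grid (16·16=256): BbHHTTSs=4 BbHHTTss=4 BbHHTtSs=8 BbHHTtss=8 BbHHttSs=4 BbHHttss=4 BbHhTTSs=8 BbHhTTss=8 BbHhTtSs=16 BbHhTtss=16 BbHhttSs=8 BbHhttss=8 BbhhTTSs=4 BbhhTTss=4 BbhhTtSs=8 BbhhTtss=8 BbhhttSs=4 Bbhhttss=4 bbHHTTSs=4 bbHHTTss=4 bbHHTtSs=8 bbHHTtss=8 bbHHttSs=4 bbHHttss=4 bbHhTTSs=8 bbHhTTss=8 bbHhTtSs=16 bbHhTtss=16 bbHhttSs=8 bbHhttss=8 bbhhTTSs=4 bbhhTTss=4 bbhhTtSs=8 bbhhTtss=8 bbhhttSs=4 bbhhttss=4
B_ hh tt ss hits 4/256; gcd=4; 4÷4/256÷4 = 1/64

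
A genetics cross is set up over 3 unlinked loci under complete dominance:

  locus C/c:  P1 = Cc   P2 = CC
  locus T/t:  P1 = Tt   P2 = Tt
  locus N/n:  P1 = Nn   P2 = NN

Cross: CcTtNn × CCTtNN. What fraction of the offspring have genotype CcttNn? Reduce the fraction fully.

P(CcttNn) = 1/16

CcTtNn gametes: CTN×1, CTn×1, CtN×1, Ctn×1, cTN×1, cTn×1, ctN×1, ctn×1
CCTtNN gametes: CTN×4, CtN×4
CcTtNn×CCTtNN grid (8·8=64): CCTTNN=4 CCTTNn=4 CCTtNN=8 CCTtNn=8 CCttNN=4 CCttNn=4 CcTTNN=4 CcTTNn=4 CcTtNN=8 CcTtNn=8 CcttNN=4 CcttNn=4
CcttNn hits 4/64; gcd=4; 4÷4/64÷4 = 1/16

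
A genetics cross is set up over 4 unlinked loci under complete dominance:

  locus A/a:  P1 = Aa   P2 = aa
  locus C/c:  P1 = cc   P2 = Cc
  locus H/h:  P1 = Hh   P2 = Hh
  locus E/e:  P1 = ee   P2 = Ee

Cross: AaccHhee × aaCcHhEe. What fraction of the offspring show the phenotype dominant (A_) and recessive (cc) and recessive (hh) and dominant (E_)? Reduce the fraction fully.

P(A_ cc hh E_) = 1/32

AaccHhee gametes: AcHe×4, Ache×4, acHe×4, ache×4
aaCcHhEe gametes: aCHE×2, aCHe×2, aChE×2, aChe×2, acHE×2, acHe×2, achE×2, ache×2
AaccHhee×aaCcHhEe grid (16·16=256): AaCcHHEe=8 AaCcHHee=8 AaCcHhEe=16 AaCcHhee=16 AaCchhEe=8 AaCchhee=8 AaccHHEe=8 AaccHHee=8 AaccHhEe=16 AaccHhee=16 AacchhEe=8 Aacchhee=8 aaCcHHEe=8 aaCcHHee=8 aaCcHhEe=16 aaCcHhee=16 aaCchhEe=8 aaCchhee=8 aaccHHEe=8 aaccHHee=8 aaccHhEe=16 aaccHhee=16 aacchhEe=8 aacchhee=8
A_ cc hh E_ hits 8/256; gcd=8; 8÷8/256÷8 = 1/32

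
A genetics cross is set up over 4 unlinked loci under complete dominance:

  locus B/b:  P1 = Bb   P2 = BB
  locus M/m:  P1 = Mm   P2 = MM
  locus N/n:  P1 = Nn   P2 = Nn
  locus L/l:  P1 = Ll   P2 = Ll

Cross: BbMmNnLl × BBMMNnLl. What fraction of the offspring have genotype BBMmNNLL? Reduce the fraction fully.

P(BBMmNNLL) = 1/64

BbMmNnLl gametes: BMNL×1, BMNl×1, BMnL×1, BMnl×1, BmNL×1, BmNl×1, BmnL×1, Bmnl×1, bMNL×1, bMNl×1, bMnL×1, bMnl×1, bmNL×1, bmNl×1, bmnL×1, bmnl×1
BBMMNnLl gametes: BMNL×4, BMNl×4, BMnL×4, BMnl×4
BbMmNnLl×BBMMNnLl grid (16·16=256): BBMMNNLL=4 BBMMNNLl=8 BBMMNNll=4 BBMMNnLL=8 BBMMNnLl=16 BBMMNnll=8 BBMMnnLL=4 BBMMnnLl=8 BBMMnnll=4 BBMmNNLL=4 BBMmNNLl=8 BBMmNNll=4 BBMmNnLL=8 BBMmNnLl=16 BBMmNnll=8 BBMmnnLL=4 BBMmnnLl=8 BBMmnnll=4 BbMMNNLL=4 BbMMNNLl=8 BbMMNNll=4 BbMMNnLL=8 BbMMNnLl=16 BbMMNnll=8 BbMMnnLL=4 BbMMnnLl=8 BbMMnnll=4 BbMmNNLL=4 BbMmNNLl=8 BbMmNNll=4 BbMmNnLL=8 BbMmNnLl=16 BbMmNnll=8 BbMmnnLL=4 BbMmnnLl=8 BbMmnnll=4
BBMmNNLL hits 4/256; gcd=4; 4÷4/256÷4 = 1/64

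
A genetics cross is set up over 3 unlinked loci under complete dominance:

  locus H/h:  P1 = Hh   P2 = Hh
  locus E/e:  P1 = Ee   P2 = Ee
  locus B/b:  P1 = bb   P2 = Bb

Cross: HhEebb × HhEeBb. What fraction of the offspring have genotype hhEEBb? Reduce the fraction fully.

P(hhEEBb) = 1/32

HhEebb gametes: HEb×2, Heb×2, hEb×2, heb×2
HhEeBb gametes: HEB×1, HEb×1, HeB×1, Heb×1, hEB×1, hEb×1, heB×1, heb×1
HhEebb×HhEeBb grid (8·8=64): HHEEBb=2 HHEEbb=2 HHEeBb=4 HHEebb=4 HHeeBb=2 HHeebb=2 HhEEBb=4 HhEEbb=4 HhEeBb=8 HhEebb=8 HheeBb=4 Hheebb=4 hhEEBb=2 hhEEbb=2 hhEeBb=4 hhEebb=4 hheeBb=2 hheebb=2
hhEEBb hits 2/64; gcd=2; 2÷2/64÷2 = 1/32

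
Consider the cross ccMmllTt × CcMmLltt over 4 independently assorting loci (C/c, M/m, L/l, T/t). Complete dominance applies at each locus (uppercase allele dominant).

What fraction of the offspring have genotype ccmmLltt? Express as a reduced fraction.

P(ccmmLltt) = 1/32

ccMmllTt gametes: cMlT×4, cMlt×4, cmlT×4, cmlt×4
CcMmLltt gametes: CMLt×2, CMlt×2, CmLt×2, Cmlt×2, cMLt×2, cMlt×2, cmLt×2, cmlt×2
ccMmllTt×CcMmLltt grid (16·16=256): CcMMLlTt=8 CcMMLltt=8 CcMMllTt=8 CcMMlltt=8 CcMmLlTt=16 CcMmLltt=16 CcMmllTt=16 CcMmlltt=16 CcmmLlTt=8 CcmmLltt=8 CcmmllTt=8 Ccmmlltt=8 ccMMLlTt=8 ccMMLltt=8 ccMMllTt=8 ccMMlltt=8 ccMmLlTt=16 ccMmLltt=16 ccMmllTt=16 ccMmlltt=16 ccmmLlTt=8 ccmmLltt=8 ccmmllTt=8 ccmmlltt=8
ccmmLltt hits 8/256; gcd=8; 8÷8/256÷8 = 1/32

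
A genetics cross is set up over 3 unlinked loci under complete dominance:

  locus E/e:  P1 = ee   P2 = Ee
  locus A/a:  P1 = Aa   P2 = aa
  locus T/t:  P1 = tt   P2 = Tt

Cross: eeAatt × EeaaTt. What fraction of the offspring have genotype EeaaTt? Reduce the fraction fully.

eeAatt gametes: eAt×4, eat×4
EeaaTt gametes: EaT×2, Eat×2, eaT×2, eat×2
eeAatt×EeaaTt grid (8·8=64): EeAaTt=8 EeAatt=8 EeaaTt=8 Eeaatt=8 eeAaTt=8 eeAatt=8 eeaaTt=8 eeaatt=8
EeaaTt hits 8/64; gcd=8; 8÷8/64÷8 = 1/8

P(EeaaTt) = 1/8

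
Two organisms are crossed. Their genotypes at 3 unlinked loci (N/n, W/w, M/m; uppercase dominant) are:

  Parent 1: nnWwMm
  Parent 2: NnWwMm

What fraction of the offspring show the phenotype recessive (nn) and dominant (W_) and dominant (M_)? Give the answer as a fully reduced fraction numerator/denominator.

P(nn W_ M_) = 9/32

nnWwMm gametes: nWM×2, nWm×2, nwM×2, nwm×2
NnWwMm gametes: NWM×1, NWm×1, NwM×1, Nwm×1, nWM×1, nWm×1, nwM×1, nwm×1
nnWwMm×NnWwMm grid (8·8=64): NnWWMM=2 NnWWMm=4 NnWWmm=2 NnWwMM=4 NnWwMm=8 NnWwmm=4 NnwwMM=2 NnwwMm=4 Nnwwmm=2 nnWWMM=2 nnWWMm=4 nnWWmm=2 nnWwMM=4 nnWwMm=8 nnWwmm=4 nnwwMM=2 nnwwMm=4 nnwwmm=2
nn W_ M_ hits 18/64; gcd=2; 18÷2/64÷2 = 9/32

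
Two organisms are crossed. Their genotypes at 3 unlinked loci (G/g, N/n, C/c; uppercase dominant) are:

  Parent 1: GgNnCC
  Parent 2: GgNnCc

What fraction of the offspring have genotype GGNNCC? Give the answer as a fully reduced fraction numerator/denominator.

GgNnCC gametes: GNC×2, GnC×2, gNC×2, gnC×2
GgNnCc gametes: GNC×1, GNc×1, GnC×1, Gnc×1, gNC×1, gNc×1, gnC×1, gnc×1
GgNnCC×GgNnCc grid (8·8=64): GGNNCC=2 GGNNCc=2 GGNnCC=4 GGNnCc=4 GGnnCC=2 GGnnCc=2 GgNNCC=4 GgNNCc=4 GgNnCC=8 GgNnCc=8 GgnnCC=4 GgnnCc=4 ggNNCC=2 ggNNCc=2 ggNnCC=4 ggNnCc=4 ggnnCC=2 ggnnCc=2
GGNNCC hits 2/64; gcd=2; 2÷2/64÷2 = 1/32

P(GGNNCC) = 1/32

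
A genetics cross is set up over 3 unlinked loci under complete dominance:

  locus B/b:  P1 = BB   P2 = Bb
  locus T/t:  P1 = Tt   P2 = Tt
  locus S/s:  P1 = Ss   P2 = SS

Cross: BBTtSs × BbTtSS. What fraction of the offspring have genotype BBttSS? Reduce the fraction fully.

P(BBttSS) = 1/16

BBTtSs gametes: BTS×2, BTs×2, BtS×2, Bts×2
BbTtSS gametes: BTS×2, BtS×2, bTS×2, btS×2
BBTtSs×BbTtSS grid (8·8=64): BBTTSS=4 BBTTSs=4 BBTtSS=8 BBTtSs=8 BBttSS=4 BBttSs=4 BbTTSS=4 BbTTSs=4 BbTtSS=8 BbTtSs=8 BbttSS=4 BbttSs=4
BBttSS hits 4/64; gcd=4; 4÷4/64÷4 = 1/16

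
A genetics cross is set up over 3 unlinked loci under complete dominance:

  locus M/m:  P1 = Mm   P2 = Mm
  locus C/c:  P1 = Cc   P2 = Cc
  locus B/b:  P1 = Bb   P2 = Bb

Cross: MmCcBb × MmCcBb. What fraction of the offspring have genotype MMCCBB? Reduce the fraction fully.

P(MMCCBB) = 1/64

MmCcBb gametes: MCB×1, MCb×1, McB×1, Mcb×1, mCB×1, mCb×1, mcB×1, mcb×1
MmCcBb gametes: MCB×1, MCb×1, McB×1, Mcb×1, mCB×1, mCb×1, mcB×1, mcb×1
MmCcBb×MmCcBb grid (8·8=64): MMCCBB=1 MMCCBb=2 MMCCbb=1 MMCcBB=2 MMCcBb=4 MMCcbb=2 MMccBB=1 MMccBb=2 MMccbb=1 MmCCBB=2 MmCCBb=4 MmCCbb=2 MmCcBB=4 MmCcBb=8 MmCcbb=4 MmccBB=2 MmccBb=4 Mmccbb=2 mmCCBB=1 mmCCBb=2 mmCCbb=1 mmCcBB=2 mmCcBb=4 mmCcbb=2 mmccBB=1 mmccBb=2 mmccbb=1
MMCCBB hits 1/64; gcd=1; 1÷1/64÷1 = 1/64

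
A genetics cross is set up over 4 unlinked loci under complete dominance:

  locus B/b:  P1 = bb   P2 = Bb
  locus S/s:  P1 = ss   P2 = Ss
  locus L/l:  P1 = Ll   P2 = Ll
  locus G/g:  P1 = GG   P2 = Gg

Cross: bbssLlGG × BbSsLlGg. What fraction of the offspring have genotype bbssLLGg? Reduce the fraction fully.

bbssLlGG gametes: bsLG×8, bslG×8
BbSsLlGg gametes: BSLG×1, BSLg×1, BSlG×1, BSlg×1, BsLG×1, BsLg×1, BslG×1, Bslg×1, bSLG×1, bSLg×1, bSlG×1, bSlg×1, bsLG×1, bsLg×1, bslG×1, bslg×1
bbssLlGG×BbSsLlGg grid (16·16=256): BbSsLLGG=8 BbSsLLGg=8 BbSsLlGG=16 BbSsLlGg=16 BbSsllGG=8 BbSsllGg=8 BbssLLGG=8 BbssLLGg=8 BbssLlGG=16 BbssLlGg=16 BbssllGG=8 BbssllGg=8 bbSsLLGG=8 bbSsLLGg=8 bbSsLlGG=16 bbSsLlGg=16 bbSsllGG=8 bbSsllGg=8 bbssLLGG=8 bbssLLGg=8 bbssLlGG=16 bbssLlGg=16 bbssllGG=8 bbssllGg=8
bbssLLGg hits 8/256; gcd=8; 8÷8/256÷8 = 1/32

P(bbssLLGg) = 1/32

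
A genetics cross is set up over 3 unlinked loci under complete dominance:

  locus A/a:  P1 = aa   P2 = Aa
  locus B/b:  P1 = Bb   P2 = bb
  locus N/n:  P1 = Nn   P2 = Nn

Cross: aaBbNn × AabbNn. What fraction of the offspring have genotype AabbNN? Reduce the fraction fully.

aaBbNn gametes: aBN×2, aBn×2, abN×2, abn×2
AabbNn gametes: AbN×2, Abn×2, abN×2, abn×2
aaBbNn×AabbNn grid (8·8=64): AaBbNN=4 AaBbNn=8 AaBbnn=4 AabbNN=4 AabbNn=8 Aabbnn=4 aaBbNN=4 aaBbNn=8 aaBbnn=4 aabbNN=4 aabbNn=8 aabbnn=4
AabbNN hits 4/64; gcd=4; 4÷4/64÷4 = 1/16

P(AabbNN) = 1/16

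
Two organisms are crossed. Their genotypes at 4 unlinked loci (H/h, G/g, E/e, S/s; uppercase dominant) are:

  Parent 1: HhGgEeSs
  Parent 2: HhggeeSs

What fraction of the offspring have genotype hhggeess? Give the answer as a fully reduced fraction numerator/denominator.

HhGgEeSs gametes: HGES×1, HGEs×1, HGeS×1, HGes×1, HgES×1, HgEs×1, HgeS×1, Hges×1, hGES×1, hGEs×1, hGeS×1, hGes×1, hgES×1, hgEs×1, hgeS×1, hges×1
HhggeeSs gametes: HgeS×4, Hges×4, hgeS×4, hges×4
HhGgEeSs×HhggeeSs grid (16·16=256): HHGgEeSS=4 HHGgEeSs=8 HHGgEess=4 HHGgeeSS=4 HHGgeeSs=8 HHGgeess=4 HHggEeSS=4 HHggEeSs=8 HHggEess=4 HHggeeSS=4 HHggeeSs=8 HHggeess=4 HhGgEeSS=8 HhGgEeSs=16 HhGgEess=8 HhGgeeSS=8 HhGgeeSs=16 HhGgeess=8 HhggEeSS=8 HhggEeSs=16 HhggEess=8 HhggeeSS=8 HhggeeSs=16 Hhggeess=8 hhGgEeSS=4 hhGgEeSs=8 hhGgEess=4 hhGgeeSS=4 hhGgeeSs=8 hhGgeess=4 hhggEeSS=4 hhggEeSs=8 hhggEess=4 hhggeeSS=4 hhggeeSs=8 hhggeess=4
hhggeess hits 4/256; gcd=4; 4÷4/256÷4 = 1/64

P(hhggeess) = 1/64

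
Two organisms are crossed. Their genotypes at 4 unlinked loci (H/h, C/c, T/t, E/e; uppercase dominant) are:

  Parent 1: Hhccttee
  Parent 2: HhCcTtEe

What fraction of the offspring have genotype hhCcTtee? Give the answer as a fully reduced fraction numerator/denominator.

Hhccttee gametes: Hcte×8, hcte×8
HhCcTtEe gametes: HCTE×1, HCTe×1, HCtE×1, HCte×1, HcTE×1, HcTe×1, HctE×1, Hcte×1, hCTE×1, hCTe×1, hCtE×1, hCte×1, hcTE×1, hcTe×1, hctE×1, hcte×1
Hhccttee×HhCcTtEe grid (16·16=256): HHCcTtEe=8 HHCcTtee=8 HHCcttEe=8 HHCcttee=8 HHccTtEe=8 HHccTtee=8 HHccttEe=8 HHccttee=8 HhCcTtEe=16 HhCcTtee=16 HhCcttEe=16 HhCcttee=16 HhccTtEe=16 HhccTtee=16 HhccttEe=16 Hhccttee=16 hhCcTtEe=8 hhCcTtee=8 hhCcttEe=8 hhCcttee=8 hhccTtEe=8 hhccTtee=8 hhccttEe=8 hhccttee=8
hhCcTtee hits 8/256; gcd=8; 8÷8/256÷8 = 1/32

P(hhCcTtee) = 1/32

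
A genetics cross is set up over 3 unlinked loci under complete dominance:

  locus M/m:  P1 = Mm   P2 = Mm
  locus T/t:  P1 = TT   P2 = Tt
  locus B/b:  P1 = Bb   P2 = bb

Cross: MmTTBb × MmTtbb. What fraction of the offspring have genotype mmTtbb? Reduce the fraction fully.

P(mmTtbb) = 1/16

MmTTBb gametes: MTB×2, MTb×2, mTB×2, mTb×2
MmTtbb gametes: MTb×2, Mtb×2, mTb×2, mtb×2
MmTTBb×MmTtbb grid (8·8=64): MMTTBb=4 MMTTbb=4 MMTtBb=4 MMTtbb=4 MmTTBb=8 MmTTbb=8 MmTtBb=8 MmTtbb=8 mmTTBb=4 mmTTbb=4 mmTtBb=4 mmTtbb=4
mmTtbb hits 4/64; gcd=4; 4÷4/64÷4 = 1/16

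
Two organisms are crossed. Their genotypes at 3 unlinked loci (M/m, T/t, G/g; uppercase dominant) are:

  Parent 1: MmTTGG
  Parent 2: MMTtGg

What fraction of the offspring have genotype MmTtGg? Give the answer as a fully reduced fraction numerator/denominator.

P(MmTtGg) = 1/8

MmTTGG gametes: MTG×4, mTG×4
MMTtGg gametes: MTG×2, MTg×2, MtG×2, Mtg×2
MmTTGG×MMTtGg grid (8·8=64): MMTTGG=8 MMTTGg=8 MMTtGG=8 MMTtGg=8 MmTTGG=8 MmTTGg=8 MmTtGG=8 MmTtGg=8
MmTtGg hits 8/64; gcd=8; 8÷8/64÷8 = 1/8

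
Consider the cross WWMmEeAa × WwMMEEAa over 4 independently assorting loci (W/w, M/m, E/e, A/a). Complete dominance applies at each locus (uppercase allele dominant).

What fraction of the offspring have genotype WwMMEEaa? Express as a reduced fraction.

P(WwMMEEaa) = 1/32

WWMmEeAa gametes: WMEA×2, WMEa×2, WMeA×2, WMea×2, WmEA×2, WmEa×2, WmeA×2, Wmea×2
WwMMEEAa gametes: WMEA×4, WMEa×4, wMEA×4, wMEa×4
WWMmEeAa×WwMMEEAa grid (16·16=256): WWMMEEAA=8 WWMMEEAa=16 WWMMEEaa=8 WWMMEeAA=8 WWMMEeAa=16 WWMMEeaa=8 WWMmEEAA=8 WWMmEEAa=16 WWMmEEaa=8 WWMmEeAA=8 WWMmEeAa=16 WWMmEeaa=8 WwMMEEAA=8 WwMMEEAa=16 WwMMEEaa=8 WwMMEeAA=8 WwMMEeAa=16 WwMMEeaa=8 WwMmEEAA=8 WwMmEEAa=16 WwMmEEaa=8 WwMmEeAA=8 WwMmEeAa=16 WwMmEeaa=8
WwMMEEaa hits 8/256; gcd=8; 8÷8/256÷8 = 1/32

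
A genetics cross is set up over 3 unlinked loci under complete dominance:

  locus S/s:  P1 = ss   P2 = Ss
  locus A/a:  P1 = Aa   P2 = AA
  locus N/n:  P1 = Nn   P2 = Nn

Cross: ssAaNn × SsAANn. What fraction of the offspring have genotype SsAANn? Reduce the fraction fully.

P(SsAANn) = 1/8

ssAaNn gametes: sAN×2, sAn×2, saN×2, san×2
SsAANn gametes: SAN×2, SAn×2, sAN×2, sAn×2
ssAaNn×SsAANn grid (8·8=64): SsAANN=4 SsAANn=8 SsAAnn=4 SsAaNN=4 SsAaNn=8 SsAann=4 ssAANN=4 ssAANn=8 ssAAnn=4 ssAaNN=4 ssAaNn=8 ssAann=4
SsAANn hits 8/64; gcd=8; 8÷8/64÷8 = 1/8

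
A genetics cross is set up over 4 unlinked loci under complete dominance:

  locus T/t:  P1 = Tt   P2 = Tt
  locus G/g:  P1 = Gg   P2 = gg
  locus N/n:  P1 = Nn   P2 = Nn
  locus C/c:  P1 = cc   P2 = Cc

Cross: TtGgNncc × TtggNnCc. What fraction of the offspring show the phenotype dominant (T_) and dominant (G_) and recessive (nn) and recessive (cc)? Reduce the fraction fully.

P(T_ G_ nn cc) = 3/64

TtGgNncc gametes: TGNc×2, TGnc×2, TgNc×2, Tgnc×2, tGNc×2, tGnc×2, tgNc×2, tgnc×2
TtggNnCc gametes: TgNC×2, TgNc×2, TgnC×2, Tgnc×2, tgNC×2, tgNc×2, tgnC×2, tgnc×2
TtGgNncc×TtggNnCc grid (16·16=256): TTGgNNCc=4 TTGgNNcc=4 TTGgNnCc=8 TTGgNncc=8 TTGgnnCc=4 TTGgnncc=4 TTggNNCc=4 TTggNNcc=4 TTggNnCc=8 TTggNncc=8 TTggnnCc=4 TTggnncc=4 TtGgNNCc=8 TtGgNNcc=8 TtGgNnCc=16 TtGgNncc=16 TtGgnnCc=8 TtGgnncc=8 TtggNNCc=8 TtggNNcc=8 TtggNnCc=16 TtggNncc=16 TtggnnCc=8 Ttggnncc=8 ttGgNNCc=4 ttGgNNcc=4 ttGgNnCc=8 ttGgNncc=8 ttGgnnCc=4 ttGgnncc=4 ttggNNCc=4 ttggNNcc=4 ttggNnCc=8 ttggNncc=8 ttggnnCc=4 ttggnncc=4
T_ G_ nn cc hits 12/256; gcd=4; 12÷4/256÷4 = 3/64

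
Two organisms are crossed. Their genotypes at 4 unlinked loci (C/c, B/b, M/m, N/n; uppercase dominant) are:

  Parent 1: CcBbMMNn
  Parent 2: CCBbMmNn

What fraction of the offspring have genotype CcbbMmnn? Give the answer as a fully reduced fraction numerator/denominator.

P(CcbbMmnn) = 1/64

CcBbMMNn gametes: CBMN×2, CBMn×2, CbMN×2, CbMn×2, cBMN×2, cBMn×2, cbMN×2, cbMn×2
CCBbMmNn gametes: CBMN×2, CBMn×2, CBmN×2, CBmn×2, CbMN×2, CbMn×2, CbmN×2, Cbmn×2
CcBbMMNn×CCBbMmNn grid (16·16=256): CCBBMMNN=4 CCBBMMNn=8 CCBBMMnn=4 CCBBMmNN=4 CCBBMmNn=8 CCBBMmnn=4 CCBbMMNN=8 CCBbMMNn=16 CCBbMMnn=8 CCBbMmNN=8 CCBbMmNn=16 CCBbMmnn=8 CCbbMMNN=4 CCbbMMNn=8 CCbbMMnn=4 CCbbMmNN=4 CCbbMmNn=8 CCbbMmnn=4 CcBBMMNN=4 CcBBMMNn=8 CcBBMMnn=4 CcBBMmNN=4 CcBBMmNn=8 CcBBMmnn=4 CcBbMMNN=8 CcBbMMNn=16 CcBbMMnn=8 CcBbMmNN=8 CcBbMmNn=16 CcBbMmnn=8 CcbbMMNN=4 CcbbMMNn=8 CcbbMMnn=4 CcbbMmNN=4 CcbbMmNn=8 CcbbMmnn=4
CcbbMmnn hits 4/256; gcd=4; 4÷4/256÷4 = 1/64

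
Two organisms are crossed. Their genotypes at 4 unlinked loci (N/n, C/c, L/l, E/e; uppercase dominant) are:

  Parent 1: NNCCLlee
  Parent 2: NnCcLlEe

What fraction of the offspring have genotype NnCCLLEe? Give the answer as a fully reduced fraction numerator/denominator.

NNCCLlee gametes: NCLe×8, NCle×8
NnCcLlEe gametes: NCLE×1, NCLe×1, NClE×1, NCle×1, NcLE×1, NcLe×1, NclE×1, Ncle×1, nCLE×1, nCLe×1, nClE×1, nCle×1, ncLE×1, ncLe×1, nclE×1, ncle×1
NNCCLlee×NnCcLlEe grid (16·16=256): NNCCLLEe=8 NNCCLLee=8 NNCCLlEe=16 NNCCLlee=16 NNCCllEe=8 NNCCllee=8 NNCcLLEe=8 NNCcLLee=8 NNCcLlEe=16 NNCcLlee=16 NNCcllEe=8 NNCcllee=8 NnCCLLEe=8 NnCCLLee=8 NnCCLlEe=16 NnCCLlee=16 NnCCllEe=8 NnCCllee=8 NnCcLLEe=8 NnCcLLee=8 NnCcLlEe=16 NnCcLlee=16 NnCcllEe=8 NnCcllee=8
NnCCLLEe hits 8/256; gcd=8; 8÷8/256÷8 = 1/32

P(NnCCLLEe) = 1/32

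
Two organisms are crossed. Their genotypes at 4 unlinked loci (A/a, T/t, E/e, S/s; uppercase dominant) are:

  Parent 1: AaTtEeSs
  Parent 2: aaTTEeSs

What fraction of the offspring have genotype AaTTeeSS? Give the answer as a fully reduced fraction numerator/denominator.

AaTtEeSs gametes: ATES×1, ATEs×1, ATeS×1, ATes×1, AtES×1, AtEs×1, AteS×1, Ates×1, aTES×1, aTEs×1, aTeS×1, aTes×1, atES×1, atEs×1, ateS×1, ates×1
aaTTEeSs gametes: aTES×4, aTEs×4, aTeS×4, aTes×4
AaTtEeSs×aaTTEeSs grid (16·16=256): AaTTEESS=4 AaTTEESs=8 AaTTEEss=4 AaTTEeSS=8 AaTTEeSs=16 AaTTEess=8 AaTTeeSS=4 AaTTeeSs=8 AaTTeess=4 AaTtEESS=4 AaTtEESs=8 AaTtEEss=4 AaTtEeSS=8 AaTtEeSs=16 AaTtEess=8 AaTteeSS=4 AaTteeSs=8 AaTteess=4 aaTTEESS=4 aaTTEESs=8 aaTTEEss=4 aaTTEeSS=8 aaTTEeSs=16 aaTTEess=8 aaTTeeSS=4 aaTTeeSs=8 aaTTeess=4 aaTtEESS=4 aaTtEESs=8 aaTtEEss=4 aaTtEeSS=8 aaTtEeSs=16 aaTtEess=8 aaTteeSS=4 aaTteeSs=8 aaTteess=4
AaTTeeSS hits 4/256; gcd=4; 4÷4/256÷4 = 1/64

P(AaTTeeSS) = 1/64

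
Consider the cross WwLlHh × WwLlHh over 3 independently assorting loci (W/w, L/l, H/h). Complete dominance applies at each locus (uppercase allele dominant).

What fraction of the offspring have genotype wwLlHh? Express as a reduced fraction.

WwLlHh gametes: WLH×1, WLh×1, WlH×1, Wlh×1, wLH×1, wLh×1, wlH×1, wlh×1
WwLlHh gametes: WLH×1, WLh×1, WlH×1, Wlh×1, wLH×1, wLh×1, wlH×1, wlh×1
WwLlHh×WwLlHh grid (8·8=64): WWLLHH=1 WWLLHh=2 WWLLhh=1 WWLlHH=2 WWLlHh=4 WWLlhh=2 WWllHH=1 WWllHh=2 WWllhh=1 WwLLHH=2 WwLLHh=4 WwLLhh=2 WwLlHH=4 WwLlHh=8 WwLlhh=4 WwllHH=2 WwllHh=4 Wwllhh=2 wwLLHH=1 wwLLHh=2 wwLLhh=1 wwLlHH=2 wwLlHh=4 wwLlhh=2 wwllHH=1 wwllHh=2 wwllhh=1
wwLlHh hits 4/64; gcd=4; 4÷4/64÷4 = 1/16

P(wwLlHh) = 1/16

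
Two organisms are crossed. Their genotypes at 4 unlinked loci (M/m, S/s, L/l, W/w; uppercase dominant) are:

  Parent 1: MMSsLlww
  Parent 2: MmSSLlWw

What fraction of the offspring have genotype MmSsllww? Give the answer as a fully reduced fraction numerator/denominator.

MMSsLlww gametes: MSLw×4, MSlw×4, MsLw×4, Mslw×4
MmSSLlWw gametes: MSLW×2, MSLw×2, MSlW×2, MSlw×2, mSLW×2, mSLw×2, mSlW×2, mSlw×2
MMSsLlww×MmSSLlWw grid (16·16=256): MMSSLLWw=8 MMSSLLww=8 MMSSLlWw=16 MMSSLlww=16 MMSSllWw=8 MMSSllww=8 MMSsLLWw=8 MMSsLLww=8 MMSsLlWw=16 MMSsLlww=16 MMSsllWw=8 MMSsllww=8 MmSSLLWw=8 MmSSLLww=8 MmSSLlWw=16 MmSSLlww=16 MmSSllWw=8 MmSSllww=8 MmSsLLWw=8 MmSsLLww=8 MmSsLlWw=16 MmSsLlww=16 MmSsllWw=8 MmSsllww=8
MmSsllww hits 8/256; gcd=8; 8÷8/256÷8 = 1/32

P(MmSsllww) = 1/32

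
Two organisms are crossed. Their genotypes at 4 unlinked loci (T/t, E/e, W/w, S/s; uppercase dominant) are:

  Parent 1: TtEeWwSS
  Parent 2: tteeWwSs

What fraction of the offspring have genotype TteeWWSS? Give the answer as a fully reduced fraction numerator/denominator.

P(TteeWWSS) = 1/32

TtEeWwSS gametes: TEWS×2, TEwS×2, TeWS×2, TewS×2, tEWS×2, tEwS×2, teWS×2, tewS×2
tteeWwSs gametes: teWS×4, teWs×4, tewS×4, tews×4
TtEeWwSS×tteeWwSs grid (16·16=256): TtEeWWSS=8 TtEeWWSs=8 TtEeWwSS=16 TtEeWwSs=16 TtEewwSS=8 TtEewwSs=8 TteeWWSS=8 TteeWWSs=8 TteeWwSS=16 TteeWwSs=16 TteewwSS=8 TteewwSs=8 ttEeWWSS=8 ttEeWWSs=8 ttEeWwSS=16 ttEeWwSs=16 ttEewwSS=8 ttEewwSs=8 tteeWWSS=8 tteeWWSs=8 tteeWwSS=16 tteeWwSs=16 tteewwSS=8 tteewwSs=8
TteeWWSS hits 8/256; gcd=8; 8÷8/256÷8 = 1/32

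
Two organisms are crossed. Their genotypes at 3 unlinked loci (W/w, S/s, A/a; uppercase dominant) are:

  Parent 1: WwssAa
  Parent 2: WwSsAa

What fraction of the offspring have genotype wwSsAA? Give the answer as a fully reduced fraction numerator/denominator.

WwssAa gametes: WsA×2, Wsa×2, wsA×2, wsa×2
WwSsAa gametes: WSA×1, WSa×1, WsA×1, Wsa×1, wSA×1, wSa×1, wsA×1, wsa×1
WwssAa×WwSsAa grid (8·8=64): WWSsAA=2 WWSsAa=4 WWSsaa=2 WWssAA=2 WWssAa=4 WWssaa=2 WwSsAA=4 WwSsAa=8 WwSsaa=4 WwssAA=4 WwssAa=8 Wwssaa=4 wwSsAA=2 wwSsAa=4 wwSsaa=2 wwssAA=2 wwssAa=4 wwssaa=2
wwSsAA hits 2/64; gcd=2; 2÷2/64÷2 = 1/32

P(wwSsAA) = 1/32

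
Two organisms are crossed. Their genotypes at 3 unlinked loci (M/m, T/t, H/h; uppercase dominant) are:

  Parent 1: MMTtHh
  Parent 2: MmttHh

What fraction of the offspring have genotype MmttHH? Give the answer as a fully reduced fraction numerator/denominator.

MMTtHh gametes: MTH×2, MTh×2, MtH×2, Mth×2
MmttHh gametes: MtH×2, Mth×2, mtH×2, mth×2
MMTtHh×MmttHh grid (8·8=64): MMTtHH=4 MMTtHh=8 MMTthh=4 MMttHH=4 MMttHh=8 MMtthh=4 MmTtHH=4 MmTtHh=8 MmTthh=4 MmttHH=4 MmttHh=8 Mmtthh=4
MmttHH hits 4/64; gcd=4; 4÷4/64÷4 = 1/16

P(MmttHH) = 1/16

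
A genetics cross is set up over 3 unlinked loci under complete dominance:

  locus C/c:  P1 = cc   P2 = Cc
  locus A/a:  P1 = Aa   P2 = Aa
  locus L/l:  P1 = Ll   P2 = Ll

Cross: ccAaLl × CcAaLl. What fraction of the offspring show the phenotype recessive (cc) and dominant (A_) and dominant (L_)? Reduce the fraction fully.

ccAaLl gametes: cAL×2, cAl×2, caL×2, cal×2
CcAaLl gametes: CAL×1, CAl×1, CaL×1, Cal×1, cAL×1, cAl×1, caL×1, cal×1
ccAaLl×CcAaLl grid (8·8=64): CcAALL=2 CcAALl=4 CcAAll=2 CcAaLL=4 CcAaLl=8 CcAall=4 CcaaLL=2 CcaaLl=4 Ccaall=2 ccAALL=2 ccAALl=4 ccAAll=2 ccAaLL=4 ccAaLl=8 ccAall=4 ccaaLL=2 ccaaLl=4 ccaall=2
cc A_ L_ hits 18/64; gcd=2; 18÷2/64÷2 = 9/32

P(cc A_ L_) = 9/32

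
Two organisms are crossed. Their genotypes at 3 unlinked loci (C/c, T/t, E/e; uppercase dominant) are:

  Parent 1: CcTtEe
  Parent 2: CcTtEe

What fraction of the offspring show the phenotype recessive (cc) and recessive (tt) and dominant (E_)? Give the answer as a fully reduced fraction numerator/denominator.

CcTtEe gametes: CTE×1, CTe×1, CtE×1, Cte×1, cTE×1, cTe×1, ctE×1, cte×1
CcTtEe gametes: CTE×1, CTe×1, CtE×1, Cte×1, cTE×1, cTe×1, ctE×1, cte×1
CcTtEe×CcTtEe grid (8·8=64): CCTTEE=1 CCTTEe=2 CCTTee=1 CCTtEE=2 CCTtEe=4 CCTtee=2 CCttEE=1 CCttEe=2 CCttee=1 CcTTEE=2 CcTTEe=4 CcTTee=2 CcTtEE=4 CcTtEe=8 CcTtee=4 CcttEE=2 CcttEe=4 Ccttee=2 ccTTEE=1 ccTTEe=2 ccTTee=1 ccTtEE=2 ccTtEe=4 ccTtee=2 ccttEE=1 ccttEe=2 ccttee=1
cc tt E_ hits 3/64; gcd=1; 3÷1/64÷1 = 3/64

P(cc tt E_) = 3/64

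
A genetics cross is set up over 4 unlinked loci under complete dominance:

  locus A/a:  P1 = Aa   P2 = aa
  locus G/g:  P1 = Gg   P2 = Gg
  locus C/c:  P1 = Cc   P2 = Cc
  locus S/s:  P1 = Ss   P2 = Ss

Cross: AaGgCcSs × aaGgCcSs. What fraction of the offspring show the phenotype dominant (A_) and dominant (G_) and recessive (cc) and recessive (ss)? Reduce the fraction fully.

P(A_ G_ cc ss) = 3/128

AaGgCcSs gametes: AGCS×1, AGCs×1, AGcS×1, AGcs×1, AgCS×1, AgCs×1, AgcS×1, Agcs×1, aGCS×1, aGCs×1, aGcS×1, aGcs×1, agCS×1, agCs×1, agcS×1, agcs×1
aaGgCcSs gametes: aGCS×2, aGCs×2, aGcS×2, aGcs×2, agCS×2, agCs×2, agcS×2, agcs×2
AaGgCcSs×aaGgCcSs grid (16·16=256): AaGGCCSS=2 AaGGCCSs=4 AaGGCCss=2 AaGGCcSS=4 AaGGCcSs=8 AaGGCcss=4 AaGGccSS=2 AaGGccSs=4 AaGGccss=2 AaGgCCSS=4 AaGgCCSs=8 AaGgCCss=4 AaGgCcSS=8 AaGgCcSs=16 AaGgCcss=8 AaGgccSS=4 AaGgccSs=8 AaGgccss=4 AaggCCSS=2 AaggCCSs=4 AaggCCss=2 AaggCcSS=4 AaggCcSs=8 AaggCcss=4 AaggccSS=2 AaggccSs=4 Aaggccss=2 aaGGCCSS=2 aaGGCCSs=4 aaGGCCss=2 aaGGCcSS=4 aaGGCcSs=8 aaGGCcss=4 aaGGccSS=2 aaGGccSs=4 aaGGccss=2 aaGgCCSS=4 aaGgCCSs=8 aaGgCCss=4 aaGgCcSS=8 aaGgCcSs=16 aaGgCcss=8 aaGgccSS=4 aaGgccSs=8 aaGgccss=4 aaggCCSS=2 aaggCCSs=4 aaggCCss=2 aaggCcSS=4 aaggCcSs=8 aaggCcss=4 aaggccSS=2 aaggccSs=4 aaggccss=2
A_ G_ cc ss hits 6/256; gcd=2; 6÷2/256÷2 = 3/128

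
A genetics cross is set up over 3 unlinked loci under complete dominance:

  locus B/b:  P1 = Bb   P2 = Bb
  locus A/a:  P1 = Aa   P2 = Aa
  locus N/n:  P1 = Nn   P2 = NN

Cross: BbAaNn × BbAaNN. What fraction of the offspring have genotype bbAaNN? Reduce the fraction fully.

P(bbAaNN) = 1/16

BbAaNn gametes: BAN×1, BAn×1, BaN×1, Ban×1, bAN×1, bAn×1, baN×1, ban×1
BbAaNN gametes: BAN×2, BaN×2, bAN×2, baN×2
BbAaNn×BbAaNN grid (8·8=64): BBAANN=2 BBAANn=2 BBAaNN=4 BBAaNn=4 BBaaNN=2 BBaaNn=2 BbAANN=4 BbAANn=4 BbAaNN=8 BbAaNn=8 BbaaNN=4 BbaaNn=4 bbAANN=2 bbAANn=2 bbAaNN=4 bbAaNn=4 bbaaNN=2 bbaaNn=2
bbAaNN hits 4/64; gcd=4; 4÷4/64÷4 = 1/16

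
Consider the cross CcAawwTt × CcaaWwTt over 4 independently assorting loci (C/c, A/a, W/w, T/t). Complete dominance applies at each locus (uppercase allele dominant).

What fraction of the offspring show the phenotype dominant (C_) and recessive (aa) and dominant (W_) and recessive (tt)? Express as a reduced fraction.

CcAawwTt gametes: CAwT×2, CAwt×2, CawT×2, Cawt×2, cAwT×2, cAwt×2, cawT×2, cawt×2
CcaaWwTt gametes: CaWT×2, CaWt×2, CawT×2, Cawt×2, caWT×2, caWt×2, cawT×2, cawt×2
CcAawwTt×CcaaWwTt grid (16·16=256): CCAaWwTT=4 CCAaWwTt=8 CCAaWwtt=4 CCAawwTT=4 CCAawwTt=8 CCAawwtt=4 CCaaWwTT=4 CCaaWwTt=8 CCaaWwtt=4 CCaawwTT=4 CCaawwTt=8 CCaawwtt=4 CcAaWwTT=8 CcAaWwTt=16 CcAaWwtt=8 CcAawwTT=8 CcAawwTt=16 CcAawwtt=8 CcaaWwTT=8 CcaaWwTt=16 CcaaWwtt=8 CcaawwTT=8 CcaawwTt=16 Ccaawwtt=8 ccAaWwTT=4 ccAaWwTt=8 ccAaWwtt=4 ccAawwTT=4 ccAawwTt=8 ccAawwtt=4 ccaaWwTT=4 ccaaWwTt=8 ccaaWwtt=4 ccaawwTT=4 ccaawwTt=8 ccaawwtt=4
C_ aa W_ tt hits 12/256; gcd=4; 12÷4/256÷4 = 3/64

P(C_ aa W_ tt) = 3/64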